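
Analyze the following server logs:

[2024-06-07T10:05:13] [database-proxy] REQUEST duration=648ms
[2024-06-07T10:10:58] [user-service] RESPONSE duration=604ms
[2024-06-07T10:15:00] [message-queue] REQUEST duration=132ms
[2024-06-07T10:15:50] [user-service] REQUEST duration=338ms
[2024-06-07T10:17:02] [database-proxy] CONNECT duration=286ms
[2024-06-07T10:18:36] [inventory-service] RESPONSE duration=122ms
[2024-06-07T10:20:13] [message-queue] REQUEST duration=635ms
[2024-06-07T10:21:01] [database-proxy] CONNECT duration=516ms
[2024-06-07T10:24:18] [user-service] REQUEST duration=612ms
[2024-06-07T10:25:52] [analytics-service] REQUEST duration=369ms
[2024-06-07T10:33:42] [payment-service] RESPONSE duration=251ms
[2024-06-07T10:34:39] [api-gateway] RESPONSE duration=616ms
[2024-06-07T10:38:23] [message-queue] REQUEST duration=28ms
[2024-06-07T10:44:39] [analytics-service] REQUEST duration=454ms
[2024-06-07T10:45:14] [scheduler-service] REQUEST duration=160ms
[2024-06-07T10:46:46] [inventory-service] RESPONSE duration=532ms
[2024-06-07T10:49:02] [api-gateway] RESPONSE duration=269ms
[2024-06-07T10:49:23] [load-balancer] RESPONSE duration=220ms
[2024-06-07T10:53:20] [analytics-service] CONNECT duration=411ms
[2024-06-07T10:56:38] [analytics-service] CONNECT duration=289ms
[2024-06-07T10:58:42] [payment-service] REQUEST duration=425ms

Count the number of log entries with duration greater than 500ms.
7

To count timeouts:

1. Threshold: 500ms
2. Extract duration from each log entry
3. Count entries where duration > 500
4. Timeout count: 7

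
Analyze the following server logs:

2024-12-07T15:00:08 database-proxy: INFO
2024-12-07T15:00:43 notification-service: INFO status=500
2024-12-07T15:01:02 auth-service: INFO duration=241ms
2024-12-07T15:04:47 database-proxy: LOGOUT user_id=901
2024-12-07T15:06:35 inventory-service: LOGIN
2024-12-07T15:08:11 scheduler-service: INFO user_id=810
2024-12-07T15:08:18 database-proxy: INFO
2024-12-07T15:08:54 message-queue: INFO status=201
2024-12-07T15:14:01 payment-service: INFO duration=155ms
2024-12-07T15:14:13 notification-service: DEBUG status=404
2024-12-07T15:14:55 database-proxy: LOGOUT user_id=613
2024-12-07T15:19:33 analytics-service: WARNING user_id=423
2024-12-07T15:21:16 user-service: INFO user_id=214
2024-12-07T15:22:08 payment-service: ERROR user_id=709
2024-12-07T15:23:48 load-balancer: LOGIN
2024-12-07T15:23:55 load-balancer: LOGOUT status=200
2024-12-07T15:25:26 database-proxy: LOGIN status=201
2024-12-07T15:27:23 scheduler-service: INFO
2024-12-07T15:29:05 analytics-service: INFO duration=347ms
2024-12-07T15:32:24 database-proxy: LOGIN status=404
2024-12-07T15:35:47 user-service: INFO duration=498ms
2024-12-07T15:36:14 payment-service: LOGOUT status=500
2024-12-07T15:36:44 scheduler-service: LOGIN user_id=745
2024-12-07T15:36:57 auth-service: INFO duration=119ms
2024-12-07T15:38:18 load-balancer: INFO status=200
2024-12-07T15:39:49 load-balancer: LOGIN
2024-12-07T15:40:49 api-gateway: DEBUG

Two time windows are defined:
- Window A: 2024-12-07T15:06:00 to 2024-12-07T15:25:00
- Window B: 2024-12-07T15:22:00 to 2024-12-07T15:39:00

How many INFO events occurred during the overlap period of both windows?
0

To find overlap events:

1. Window A: 2024-12-07T15:06:00 to 2024-12-07T15:25:00
2. Window B: 2024-12-07T15:22:00 to 2024-12-07T15:39:00
3. Overlap period: 2024-12-07T15:22:00 to 2024-12-07T15:25:00
4. Count INFO events in overlap: 0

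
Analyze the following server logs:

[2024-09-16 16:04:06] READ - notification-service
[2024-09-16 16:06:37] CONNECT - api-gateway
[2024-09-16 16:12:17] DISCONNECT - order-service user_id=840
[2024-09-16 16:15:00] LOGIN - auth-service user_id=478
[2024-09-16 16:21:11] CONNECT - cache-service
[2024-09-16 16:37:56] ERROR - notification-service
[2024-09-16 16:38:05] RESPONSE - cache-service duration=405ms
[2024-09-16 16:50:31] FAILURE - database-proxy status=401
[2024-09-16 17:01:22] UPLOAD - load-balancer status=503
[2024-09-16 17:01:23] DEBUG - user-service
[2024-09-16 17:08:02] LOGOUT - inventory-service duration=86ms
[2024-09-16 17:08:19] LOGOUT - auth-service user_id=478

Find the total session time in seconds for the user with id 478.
3199

To calculate session duration:

1. Find LOGIN event for user_id=478: 2024-09-16 16:15:00
2. Find LOGOUT event for user_id=478: 2024-09-16 17:08:19
3. Session duration: 2024-09-16 17:08:19 - 2024-09-16 16:15:00 = 3199 seconds (53 minutes)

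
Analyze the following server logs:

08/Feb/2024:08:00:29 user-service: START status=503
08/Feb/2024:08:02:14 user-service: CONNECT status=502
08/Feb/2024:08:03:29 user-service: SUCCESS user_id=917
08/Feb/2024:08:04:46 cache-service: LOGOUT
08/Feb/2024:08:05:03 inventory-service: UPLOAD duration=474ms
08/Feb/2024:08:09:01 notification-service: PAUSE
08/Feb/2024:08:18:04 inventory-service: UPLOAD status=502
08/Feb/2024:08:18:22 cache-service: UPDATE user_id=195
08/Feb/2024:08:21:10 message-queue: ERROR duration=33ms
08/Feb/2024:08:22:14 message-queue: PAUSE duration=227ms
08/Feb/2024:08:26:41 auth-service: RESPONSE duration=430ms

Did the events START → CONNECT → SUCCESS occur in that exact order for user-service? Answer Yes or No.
Yes

To verify sequence order:

1. Find all events in sequence START → CONNECT → SUCCESS for user-service
2. Extract their timestamps
3. Check if timestamps are in ascending order
4. Result: Yes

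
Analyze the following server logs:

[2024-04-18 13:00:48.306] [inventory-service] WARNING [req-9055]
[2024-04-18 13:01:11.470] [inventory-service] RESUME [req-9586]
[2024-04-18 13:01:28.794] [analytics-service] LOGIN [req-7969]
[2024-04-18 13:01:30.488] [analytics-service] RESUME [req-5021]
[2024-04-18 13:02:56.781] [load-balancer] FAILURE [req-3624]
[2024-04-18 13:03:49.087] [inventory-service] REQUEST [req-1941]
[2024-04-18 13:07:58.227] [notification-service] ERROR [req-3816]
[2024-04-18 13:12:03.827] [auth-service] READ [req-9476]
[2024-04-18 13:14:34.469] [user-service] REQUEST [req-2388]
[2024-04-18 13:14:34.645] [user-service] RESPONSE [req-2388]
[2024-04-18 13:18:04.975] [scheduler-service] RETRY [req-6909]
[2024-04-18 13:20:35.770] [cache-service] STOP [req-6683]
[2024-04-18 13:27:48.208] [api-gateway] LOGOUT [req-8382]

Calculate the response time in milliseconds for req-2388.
176

To calculate latency:

1. Find REQUEST with id req-2388: 2024-04-18 13:14:34.469
2. Find RESPONSE with id req-2388: 2024-04-18 13:14:34.645
3. Latency: 2024-04-18 13:14:34.645 - 2024-04-18 13:14:34.469 = 176ms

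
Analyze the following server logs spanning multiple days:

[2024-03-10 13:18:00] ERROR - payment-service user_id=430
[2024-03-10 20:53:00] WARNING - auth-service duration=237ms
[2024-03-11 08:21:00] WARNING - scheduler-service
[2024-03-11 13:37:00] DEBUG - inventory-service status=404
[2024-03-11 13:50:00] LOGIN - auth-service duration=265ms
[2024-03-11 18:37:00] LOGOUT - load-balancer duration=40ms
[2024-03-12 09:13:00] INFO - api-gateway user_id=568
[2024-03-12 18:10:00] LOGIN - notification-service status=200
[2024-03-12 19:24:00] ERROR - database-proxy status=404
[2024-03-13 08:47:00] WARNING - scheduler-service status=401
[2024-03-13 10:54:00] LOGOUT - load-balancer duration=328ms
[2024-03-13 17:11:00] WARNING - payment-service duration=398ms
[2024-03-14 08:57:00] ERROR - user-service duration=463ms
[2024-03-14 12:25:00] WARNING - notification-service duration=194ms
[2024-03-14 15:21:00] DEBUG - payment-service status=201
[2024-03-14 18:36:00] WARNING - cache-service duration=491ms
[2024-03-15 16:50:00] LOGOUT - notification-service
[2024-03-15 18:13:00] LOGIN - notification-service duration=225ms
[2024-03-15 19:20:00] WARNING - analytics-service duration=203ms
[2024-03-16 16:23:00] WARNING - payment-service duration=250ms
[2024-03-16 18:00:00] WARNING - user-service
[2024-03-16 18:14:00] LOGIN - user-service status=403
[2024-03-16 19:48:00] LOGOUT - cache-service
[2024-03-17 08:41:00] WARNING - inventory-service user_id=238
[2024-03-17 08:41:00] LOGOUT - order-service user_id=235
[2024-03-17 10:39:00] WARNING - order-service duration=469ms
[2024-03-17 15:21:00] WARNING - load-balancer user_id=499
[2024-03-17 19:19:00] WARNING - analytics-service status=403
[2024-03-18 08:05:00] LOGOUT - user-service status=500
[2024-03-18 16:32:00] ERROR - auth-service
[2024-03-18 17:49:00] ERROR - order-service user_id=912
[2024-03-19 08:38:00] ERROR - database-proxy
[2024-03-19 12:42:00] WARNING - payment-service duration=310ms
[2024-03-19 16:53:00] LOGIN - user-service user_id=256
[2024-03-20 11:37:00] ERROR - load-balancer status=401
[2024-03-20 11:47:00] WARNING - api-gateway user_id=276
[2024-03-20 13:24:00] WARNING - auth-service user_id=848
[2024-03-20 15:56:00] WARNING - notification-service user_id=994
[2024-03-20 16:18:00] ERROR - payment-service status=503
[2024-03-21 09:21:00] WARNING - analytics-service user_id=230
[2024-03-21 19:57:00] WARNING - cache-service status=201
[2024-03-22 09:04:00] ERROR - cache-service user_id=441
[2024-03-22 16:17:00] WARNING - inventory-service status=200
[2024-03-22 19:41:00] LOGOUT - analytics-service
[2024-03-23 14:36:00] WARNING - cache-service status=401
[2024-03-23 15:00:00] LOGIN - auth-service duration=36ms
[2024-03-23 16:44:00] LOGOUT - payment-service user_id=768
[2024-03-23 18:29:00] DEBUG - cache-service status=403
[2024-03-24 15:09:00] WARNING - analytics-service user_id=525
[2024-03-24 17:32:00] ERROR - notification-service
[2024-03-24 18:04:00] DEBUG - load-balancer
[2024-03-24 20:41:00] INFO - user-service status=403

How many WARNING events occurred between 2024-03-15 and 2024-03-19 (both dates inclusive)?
8

To filter by date range:

1. Date range: 2024-03-15 through 2024-03-19, both dates inclusive
2. Filter for WARNING events whose date falls in this range
3. Count matching events: 8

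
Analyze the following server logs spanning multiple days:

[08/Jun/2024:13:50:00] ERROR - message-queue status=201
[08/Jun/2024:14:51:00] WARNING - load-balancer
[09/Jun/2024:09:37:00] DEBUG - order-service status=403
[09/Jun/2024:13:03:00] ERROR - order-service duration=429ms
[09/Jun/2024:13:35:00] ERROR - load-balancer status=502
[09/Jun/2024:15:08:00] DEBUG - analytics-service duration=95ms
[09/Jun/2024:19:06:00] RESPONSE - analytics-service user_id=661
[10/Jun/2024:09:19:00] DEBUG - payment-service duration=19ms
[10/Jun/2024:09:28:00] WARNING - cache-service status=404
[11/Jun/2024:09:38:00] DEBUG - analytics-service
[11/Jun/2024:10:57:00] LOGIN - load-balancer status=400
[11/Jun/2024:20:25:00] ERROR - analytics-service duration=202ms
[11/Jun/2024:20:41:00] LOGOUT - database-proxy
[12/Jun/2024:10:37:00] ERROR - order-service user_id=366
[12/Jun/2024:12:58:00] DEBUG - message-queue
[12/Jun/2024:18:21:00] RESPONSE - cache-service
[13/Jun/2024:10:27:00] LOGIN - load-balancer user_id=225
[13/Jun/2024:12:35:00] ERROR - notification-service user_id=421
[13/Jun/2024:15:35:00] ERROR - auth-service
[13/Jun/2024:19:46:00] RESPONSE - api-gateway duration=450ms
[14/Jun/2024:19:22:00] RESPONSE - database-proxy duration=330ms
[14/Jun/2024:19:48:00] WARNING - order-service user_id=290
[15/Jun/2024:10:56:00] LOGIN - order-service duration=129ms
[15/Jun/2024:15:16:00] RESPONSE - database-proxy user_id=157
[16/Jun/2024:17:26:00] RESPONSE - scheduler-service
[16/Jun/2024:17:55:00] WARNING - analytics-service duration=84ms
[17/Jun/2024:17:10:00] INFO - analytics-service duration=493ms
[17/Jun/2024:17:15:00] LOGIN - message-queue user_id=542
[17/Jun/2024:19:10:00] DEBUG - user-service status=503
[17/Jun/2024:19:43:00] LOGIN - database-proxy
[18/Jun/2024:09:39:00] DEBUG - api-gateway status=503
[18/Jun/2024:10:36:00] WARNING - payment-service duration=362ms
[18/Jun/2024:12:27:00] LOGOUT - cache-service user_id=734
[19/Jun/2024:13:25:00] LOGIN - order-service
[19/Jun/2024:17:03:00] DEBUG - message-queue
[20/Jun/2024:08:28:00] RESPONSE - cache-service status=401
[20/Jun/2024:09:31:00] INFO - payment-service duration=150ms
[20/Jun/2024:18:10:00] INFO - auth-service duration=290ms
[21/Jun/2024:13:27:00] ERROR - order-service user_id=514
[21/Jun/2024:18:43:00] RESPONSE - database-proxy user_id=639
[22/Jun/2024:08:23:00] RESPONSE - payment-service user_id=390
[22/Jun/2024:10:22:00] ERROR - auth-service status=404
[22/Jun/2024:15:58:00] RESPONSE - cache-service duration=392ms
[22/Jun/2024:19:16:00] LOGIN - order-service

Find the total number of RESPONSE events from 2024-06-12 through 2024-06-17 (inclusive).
5

To filter by date range:

1. Date range: 2024-06-12 through 2024-06-17, both dates inclusive
2. Filter for RESPONSE events whose date falls in this range
3. Count matching events: 5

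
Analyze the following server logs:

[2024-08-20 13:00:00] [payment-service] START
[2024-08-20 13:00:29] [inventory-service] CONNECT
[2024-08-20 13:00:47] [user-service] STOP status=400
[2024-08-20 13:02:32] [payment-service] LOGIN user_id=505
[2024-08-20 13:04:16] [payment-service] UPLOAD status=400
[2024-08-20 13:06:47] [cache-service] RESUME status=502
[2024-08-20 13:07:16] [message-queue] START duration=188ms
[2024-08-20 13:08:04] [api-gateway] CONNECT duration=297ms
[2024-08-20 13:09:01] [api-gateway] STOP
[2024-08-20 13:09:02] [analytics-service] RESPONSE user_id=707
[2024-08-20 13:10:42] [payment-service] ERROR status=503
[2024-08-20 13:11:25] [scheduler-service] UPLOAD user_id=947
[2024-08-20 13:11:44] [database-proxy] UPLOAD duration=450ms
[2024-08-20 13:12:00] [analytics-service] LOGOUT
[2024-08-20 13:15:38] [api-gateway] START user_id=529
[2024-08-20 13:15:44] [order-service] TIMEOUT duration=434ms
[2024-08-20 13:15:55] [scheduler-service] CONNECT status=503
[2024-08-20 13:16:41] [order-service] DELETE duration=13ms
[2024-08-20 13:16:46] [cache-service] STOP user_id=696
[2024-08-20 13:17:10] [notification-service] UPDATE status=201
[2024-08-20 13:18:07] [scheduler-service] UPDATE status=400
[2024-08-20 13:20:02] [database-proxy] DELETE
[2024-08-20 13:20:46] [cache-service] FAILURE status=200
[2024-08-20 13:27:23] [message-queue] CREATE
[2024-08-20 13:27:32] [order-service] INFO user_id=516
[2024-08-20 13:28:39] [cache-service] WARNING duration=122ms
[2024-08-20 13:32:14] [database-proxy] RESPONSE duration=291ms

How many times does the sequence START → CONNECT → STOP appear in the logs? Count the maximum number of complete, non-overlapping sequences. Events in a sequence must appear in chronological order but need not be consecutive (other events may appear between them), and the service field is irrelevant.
3

To count sequences:

1. Look for pattern: START → CONNECT → STOP
2. Greedily scan the log in chronological order, matching each sequence element in turn (ignoring service)
3. Each time the full pattern completes, increment the count and restart matching from the next event
4. Complete non-overlapping sequences found: 3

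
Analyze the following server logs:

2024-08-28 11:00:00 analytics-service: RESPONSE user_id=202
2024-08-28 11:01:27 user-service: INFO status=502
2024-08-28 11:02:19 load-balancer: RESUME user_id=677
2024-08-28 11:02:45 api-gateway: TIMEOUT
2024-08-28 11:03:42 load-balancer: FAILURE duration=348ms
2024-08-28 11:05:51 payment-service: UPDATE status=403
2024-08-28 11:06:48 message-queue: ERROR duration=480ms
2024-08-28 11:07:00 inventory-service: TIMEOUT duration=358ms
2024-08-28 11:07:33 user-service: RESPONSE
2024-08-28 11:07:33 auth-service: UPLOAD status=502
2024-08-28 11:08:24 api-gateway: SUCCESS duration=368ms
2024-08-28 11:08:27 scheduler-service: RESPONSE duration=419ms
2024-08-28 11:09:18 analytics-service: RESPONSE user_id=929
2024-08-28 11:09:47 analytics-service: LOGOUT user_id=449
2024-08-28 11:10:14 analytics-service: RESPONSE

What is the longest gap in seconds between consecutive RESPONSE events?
453

To find the longest gap:

1. Extract all RESPONSE events in chronological order
2. Calculate time differences between consecutive events
3. Find the maximum difference
4. Longest gap: 453 seconds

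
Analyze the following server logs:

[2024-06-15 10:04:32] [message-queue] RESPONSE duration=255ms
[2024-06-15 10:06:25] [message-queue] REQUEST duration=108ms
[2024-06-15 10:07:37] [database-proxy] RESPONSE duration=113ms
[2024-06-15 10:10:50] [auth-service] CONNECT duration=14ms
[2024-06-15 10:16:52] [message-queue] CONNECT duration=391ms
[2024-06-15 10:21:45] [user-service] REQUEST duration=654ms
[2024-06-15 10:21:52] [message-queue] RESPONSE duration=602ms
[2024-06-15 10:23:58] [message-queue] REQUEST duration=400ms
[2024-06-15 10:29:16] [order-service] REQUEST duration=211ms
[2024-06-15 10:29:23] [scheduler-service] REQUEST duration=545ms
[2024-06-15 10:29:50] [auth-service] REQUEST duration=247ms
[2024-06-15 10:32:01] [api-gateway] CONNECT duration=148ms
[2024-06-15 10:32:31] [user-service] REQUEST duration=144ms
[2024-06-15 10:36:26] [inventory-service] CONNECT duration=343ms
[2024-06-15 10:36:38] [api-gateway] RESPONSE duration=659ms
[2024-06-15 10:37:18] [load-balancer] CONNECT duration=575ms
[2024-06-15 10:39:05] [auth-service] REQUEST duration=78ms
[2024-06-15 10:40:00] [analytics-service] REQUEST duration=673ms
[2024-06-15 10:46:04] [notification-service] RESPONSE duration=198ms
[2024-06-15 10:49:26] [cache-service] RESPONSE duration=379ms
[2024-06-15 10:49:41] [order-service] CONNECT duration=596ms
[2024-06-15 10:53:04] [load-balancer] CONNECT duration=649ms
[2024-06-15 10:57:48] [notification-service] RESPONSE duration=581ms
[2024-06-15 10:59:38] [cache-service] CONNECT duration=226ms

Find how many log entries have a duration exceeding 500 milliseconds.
9

To count timeouts:

1. Threshold: 500ms
2. Extract duration from each log entry
3. Count entries where duration > 500
4. Timeout count: 9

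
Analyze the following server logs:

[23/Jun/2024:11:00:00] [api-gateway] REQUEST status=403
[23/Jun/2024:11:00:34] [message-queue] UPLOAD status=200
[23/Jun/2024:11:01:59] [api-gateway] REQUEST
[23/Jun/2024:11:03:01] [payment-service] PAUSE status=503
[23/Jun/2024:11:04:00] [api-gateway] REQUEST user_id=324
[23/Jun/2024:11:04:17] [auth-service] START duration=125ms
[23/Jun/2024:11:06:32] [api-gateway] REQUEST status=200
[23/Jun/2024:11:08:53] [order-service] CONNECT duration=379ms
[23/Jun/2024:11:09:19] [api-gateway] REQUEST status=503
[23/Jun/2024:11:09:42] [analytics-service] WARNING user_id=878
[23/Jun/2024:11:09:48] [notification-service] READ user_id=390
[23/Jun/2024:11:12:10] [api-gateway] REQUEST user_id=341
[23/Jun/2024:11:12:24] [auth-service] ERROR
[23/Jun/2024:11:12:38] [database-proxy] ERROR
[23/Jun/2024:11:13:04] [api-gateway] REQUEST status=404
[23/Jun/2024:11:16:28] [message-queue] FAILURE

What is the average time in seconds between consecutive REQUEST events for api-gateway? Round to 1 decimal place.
130.7

To calculate average interval:

1. Find all REQUEST events for api-gateway in order
2. Calculate time gaps between consecutive events
3. Compute mean of gaps: 784 / 6 = 130.7 seconds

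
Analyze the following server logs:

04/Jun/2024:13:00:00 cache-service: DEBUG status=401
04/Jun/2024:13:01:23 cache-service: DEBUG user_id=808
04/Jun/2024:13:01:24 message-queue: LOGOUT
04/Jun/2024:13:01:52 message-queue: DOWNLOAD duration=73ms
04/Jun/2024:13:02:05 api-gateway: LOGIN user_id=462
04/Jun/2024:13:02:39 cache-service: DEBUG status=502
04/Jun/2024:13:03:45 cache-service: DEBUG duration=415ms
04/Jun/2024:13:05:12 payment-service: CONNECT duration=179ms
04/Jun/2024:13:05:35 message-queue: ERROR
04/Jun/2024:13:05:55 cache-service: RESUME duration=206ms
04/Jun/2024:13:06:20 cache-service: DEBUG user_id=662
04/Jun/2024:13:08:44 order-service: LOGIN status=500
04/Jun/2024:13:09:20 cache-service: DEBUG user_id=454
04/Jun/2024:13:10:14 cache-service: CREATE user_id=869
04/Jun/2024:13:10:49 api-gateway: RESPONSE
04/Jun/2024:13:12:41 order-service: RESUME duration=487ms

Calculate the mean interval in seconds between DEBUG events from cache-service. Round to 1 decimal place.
112.0

To calculate average interval:

1. Find all DEBUG events for cache-service in order
2. Calculate time gaps between consecutive events
3. Compute mean of gaps: 560 / 5 = 112.0 seconds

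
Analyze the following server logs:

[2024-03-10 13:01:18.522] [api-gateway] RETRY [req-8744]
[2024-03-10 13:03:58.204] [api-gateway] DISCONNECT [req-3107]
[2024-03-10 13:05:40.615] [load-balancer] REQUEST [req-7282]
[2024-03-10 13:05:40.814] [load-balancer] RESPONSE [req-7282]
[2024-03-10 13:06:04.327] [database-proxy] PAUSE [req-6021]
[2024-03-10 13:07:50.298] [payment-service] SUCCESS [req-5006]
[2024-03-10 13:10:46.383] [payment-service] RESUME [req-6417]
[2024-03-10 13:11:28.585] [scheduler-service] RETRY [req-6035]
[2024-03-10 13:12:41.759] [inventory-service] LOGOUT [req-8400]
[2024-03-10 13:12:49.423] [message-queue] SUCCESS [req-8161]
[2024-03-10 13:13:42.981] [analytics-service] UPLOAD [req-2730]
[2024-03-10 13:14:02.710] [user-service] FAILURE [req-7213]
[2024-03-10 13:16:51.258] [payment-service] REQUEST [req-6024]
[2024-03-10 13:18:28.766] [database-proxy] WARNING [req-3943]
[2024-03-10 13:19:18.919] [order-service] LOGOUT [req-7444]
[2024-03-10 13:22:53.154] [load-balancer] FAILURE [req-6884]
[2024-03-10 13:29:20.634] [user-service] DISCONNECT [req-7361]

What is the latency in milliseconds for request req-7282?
199

To calculate latency:

1. Find REQUEST with id req-7282: 2024-03-10 13:05:40.615
2. Find RESPONSE with id req-7282: 2024-03-10 13:05:40.814
3. Latency: 2024-03-10 13:05:40.814 - 2024-03-10 13:05:40.615 = 199ms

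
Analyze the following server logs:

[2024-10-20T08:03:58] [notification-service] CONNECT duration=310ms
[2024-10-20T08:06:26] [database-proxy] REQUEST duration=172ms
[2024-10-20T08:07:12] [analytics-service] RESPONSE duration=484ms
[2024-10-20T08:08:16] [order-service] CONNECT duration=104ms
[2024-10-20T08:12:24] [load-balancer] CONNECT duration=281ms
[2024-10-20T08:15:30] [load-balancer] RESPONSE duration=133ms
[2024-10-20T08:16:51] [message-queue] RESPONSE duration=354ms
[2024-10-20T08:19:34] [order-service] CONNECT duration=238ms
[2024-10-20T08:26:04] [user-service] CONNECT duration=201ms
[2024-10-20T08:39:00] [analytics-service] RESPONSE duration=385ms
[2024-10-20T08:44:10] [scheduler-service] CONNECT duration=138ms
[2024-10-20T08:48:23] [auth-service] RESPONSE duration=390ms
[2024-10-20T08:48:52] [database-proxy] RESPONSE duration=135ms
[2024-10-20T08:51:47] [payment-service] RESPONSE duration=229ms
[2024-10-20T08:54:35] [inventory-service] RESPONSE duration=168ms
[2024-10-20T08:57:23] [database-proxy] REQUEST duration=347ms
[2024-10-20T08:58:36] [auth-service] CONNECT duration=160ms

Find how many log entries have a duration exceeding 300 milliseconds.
6

To count timeouts:

1. Threshold: 300ms
2. Extract duration from each log entry
3. Count entries where duration > 300
4. Timeout count: 6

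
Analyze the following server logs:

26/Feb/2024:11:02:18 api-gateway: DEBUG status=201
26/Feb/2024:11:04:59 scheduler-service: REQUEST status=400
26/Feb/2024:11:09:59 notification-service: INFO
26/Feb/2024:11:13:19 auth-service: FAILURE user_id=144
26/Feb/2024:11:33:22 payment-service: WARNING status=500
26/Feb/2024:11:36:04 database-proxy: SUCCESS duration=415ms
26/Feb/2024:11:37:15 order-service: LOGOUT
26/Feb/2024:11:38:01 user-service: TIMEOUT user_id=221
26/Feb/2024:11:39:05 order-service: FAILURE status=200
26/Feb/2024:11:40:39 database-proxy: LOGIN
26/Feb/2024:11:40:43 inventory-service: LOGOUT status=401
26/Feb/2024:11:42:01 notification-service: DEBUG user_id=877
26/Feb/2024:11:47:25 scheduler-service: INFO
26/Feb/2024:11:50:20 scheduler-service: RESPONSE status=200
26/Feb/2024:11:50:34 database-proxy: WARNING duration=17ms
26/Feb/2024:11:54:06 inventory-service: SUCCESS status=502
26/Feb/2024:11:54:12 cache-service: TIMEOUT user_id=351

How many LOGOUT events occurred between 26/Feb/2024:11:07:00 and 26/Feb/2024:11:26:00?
0

To count events in the time window:

1. Window boundaries: 26/Feb/2024:11:07:00 to 26/Feb/2024:11:26:00
2. Filter for LOGOUT events within this window
3. Count matching events: 0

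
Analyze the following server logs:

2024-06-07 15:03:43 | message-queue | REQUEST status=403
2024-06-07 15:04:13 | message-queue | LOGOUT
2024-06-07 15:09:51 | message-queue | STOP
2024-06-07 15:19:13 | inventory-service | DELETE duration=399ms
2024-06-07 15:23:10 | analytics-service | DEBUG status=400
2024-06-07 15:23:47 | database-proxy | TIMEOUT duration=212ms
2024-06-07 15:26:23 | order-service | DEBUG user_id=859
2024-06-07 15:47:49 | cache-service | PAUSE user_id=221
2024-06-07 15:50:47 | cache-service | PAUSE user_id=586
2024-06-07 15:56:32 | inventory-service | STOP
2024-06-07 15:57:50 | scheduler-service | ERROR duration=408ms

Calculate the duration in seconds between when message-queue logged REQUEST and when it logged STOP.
368

To find the time between events:

1. Locate the first REQUEST event for message-queue: 2024-06-07 15:03:43
2. Locate the first STOP event for message-queue: 2024-06-07 15:09:51
3. Calculate the difference: 2024-06-07 15:09:51 - 2024-06-07 15:03:43 = 368 seconds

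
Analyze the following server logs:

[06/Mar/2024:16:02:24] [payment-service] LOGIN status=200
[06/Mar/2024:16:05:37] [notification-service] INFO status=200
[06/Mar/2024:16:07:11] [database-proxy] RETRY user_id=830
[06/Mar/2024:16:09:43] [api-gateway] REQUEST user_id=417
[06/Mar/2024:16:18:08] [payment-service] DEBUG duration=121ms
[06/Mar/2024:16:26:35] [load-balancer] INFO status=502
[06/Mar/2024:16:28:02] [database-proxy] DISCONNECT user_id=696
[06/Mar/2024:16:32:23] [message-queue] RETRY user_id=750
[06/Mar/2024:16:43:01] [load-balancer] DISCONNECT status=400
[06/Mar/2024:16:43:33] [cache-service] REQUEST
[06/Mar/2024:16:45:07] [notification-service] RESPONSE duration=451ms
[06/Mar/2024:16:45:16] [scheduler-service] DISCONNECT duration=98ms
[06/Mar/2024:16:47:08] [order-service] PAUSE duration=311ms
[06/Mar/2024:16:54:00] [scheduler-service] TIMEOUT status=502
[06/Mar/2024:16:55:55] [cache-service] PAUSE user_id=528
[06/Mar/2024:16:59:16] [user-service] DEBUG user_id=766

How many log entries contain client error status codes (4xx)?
1

To find matching entries:

1. Pattern to match: client error status codes (4xx)
2. Scan each log entry for the pattern
3. Count matches: 1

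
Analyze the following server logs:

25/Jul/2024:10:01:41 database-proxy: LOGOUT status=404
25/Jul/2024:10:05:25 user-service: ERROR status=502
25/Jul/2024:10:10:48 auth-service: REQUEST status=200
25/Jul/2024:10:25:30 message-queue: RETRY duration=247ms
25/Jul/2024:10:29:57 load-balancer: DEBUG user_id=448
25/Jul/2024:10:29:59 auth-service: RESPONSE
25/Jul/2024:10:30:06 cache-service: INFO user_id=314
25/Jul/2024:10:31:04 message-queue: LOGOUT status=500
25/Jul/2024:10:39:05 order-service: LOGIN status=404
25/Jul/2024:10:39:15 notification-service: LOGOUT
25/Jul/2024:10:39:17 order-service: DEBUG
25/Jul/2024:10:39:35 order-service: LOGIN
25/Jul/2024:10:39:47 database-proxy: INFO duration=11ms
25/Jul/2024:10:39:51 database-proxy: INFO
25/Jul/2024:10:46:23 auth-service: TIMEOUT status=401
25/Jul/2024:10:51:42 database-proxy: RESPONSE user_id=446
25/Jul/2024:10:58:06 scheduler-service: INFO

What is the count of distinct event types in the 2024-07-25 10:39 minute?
4

To count unique event types:

1. Filter events in the minute starting at 2024-07-25 10:39
2. Extract event types from matching entries
3. Count unique types: 4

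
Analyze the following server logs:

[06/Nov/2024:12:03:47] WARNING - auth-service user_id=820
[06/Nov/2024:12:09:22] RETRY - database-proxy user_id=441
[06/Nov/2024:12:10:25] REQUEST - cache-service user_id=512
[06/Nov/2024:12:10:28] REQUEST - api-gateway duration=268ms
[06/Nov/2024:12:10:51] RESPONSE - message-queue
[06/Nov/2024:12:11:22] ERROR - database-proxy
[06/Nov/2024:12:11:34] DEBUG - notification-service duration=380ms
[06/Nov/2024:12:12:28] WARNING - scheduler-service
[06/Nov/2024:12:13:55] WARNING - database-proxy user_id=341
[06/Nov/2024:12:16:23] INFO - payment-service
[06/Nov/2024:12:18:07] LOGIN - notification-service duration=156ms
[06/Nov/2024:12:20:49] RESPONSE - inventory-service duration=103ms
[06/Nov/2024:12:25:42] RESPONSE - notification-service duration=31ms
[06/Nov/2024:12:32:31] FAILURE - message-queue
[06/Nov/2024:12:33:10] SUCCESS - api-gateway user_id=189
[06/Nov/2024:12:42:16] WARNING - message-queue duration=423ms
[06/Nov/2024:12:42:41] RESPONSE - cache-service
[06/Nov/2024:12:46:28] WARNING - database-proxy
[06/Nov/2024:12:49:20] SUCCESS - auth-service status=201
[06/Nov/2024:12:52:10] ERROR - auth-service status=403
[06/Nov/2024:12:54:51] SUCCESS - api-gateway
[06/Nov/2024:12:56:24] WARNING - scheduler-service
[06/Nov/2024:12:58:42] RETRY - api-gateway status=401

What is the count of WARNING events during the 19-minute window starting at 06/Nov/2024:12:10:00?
2

To count events in the time window:

1. Window boundaries: 06/Nov/2024:12:10:00 to 06/Nov/2024:12:29:00
2. Filter for WARNING events within this window
3. Count matching events: 2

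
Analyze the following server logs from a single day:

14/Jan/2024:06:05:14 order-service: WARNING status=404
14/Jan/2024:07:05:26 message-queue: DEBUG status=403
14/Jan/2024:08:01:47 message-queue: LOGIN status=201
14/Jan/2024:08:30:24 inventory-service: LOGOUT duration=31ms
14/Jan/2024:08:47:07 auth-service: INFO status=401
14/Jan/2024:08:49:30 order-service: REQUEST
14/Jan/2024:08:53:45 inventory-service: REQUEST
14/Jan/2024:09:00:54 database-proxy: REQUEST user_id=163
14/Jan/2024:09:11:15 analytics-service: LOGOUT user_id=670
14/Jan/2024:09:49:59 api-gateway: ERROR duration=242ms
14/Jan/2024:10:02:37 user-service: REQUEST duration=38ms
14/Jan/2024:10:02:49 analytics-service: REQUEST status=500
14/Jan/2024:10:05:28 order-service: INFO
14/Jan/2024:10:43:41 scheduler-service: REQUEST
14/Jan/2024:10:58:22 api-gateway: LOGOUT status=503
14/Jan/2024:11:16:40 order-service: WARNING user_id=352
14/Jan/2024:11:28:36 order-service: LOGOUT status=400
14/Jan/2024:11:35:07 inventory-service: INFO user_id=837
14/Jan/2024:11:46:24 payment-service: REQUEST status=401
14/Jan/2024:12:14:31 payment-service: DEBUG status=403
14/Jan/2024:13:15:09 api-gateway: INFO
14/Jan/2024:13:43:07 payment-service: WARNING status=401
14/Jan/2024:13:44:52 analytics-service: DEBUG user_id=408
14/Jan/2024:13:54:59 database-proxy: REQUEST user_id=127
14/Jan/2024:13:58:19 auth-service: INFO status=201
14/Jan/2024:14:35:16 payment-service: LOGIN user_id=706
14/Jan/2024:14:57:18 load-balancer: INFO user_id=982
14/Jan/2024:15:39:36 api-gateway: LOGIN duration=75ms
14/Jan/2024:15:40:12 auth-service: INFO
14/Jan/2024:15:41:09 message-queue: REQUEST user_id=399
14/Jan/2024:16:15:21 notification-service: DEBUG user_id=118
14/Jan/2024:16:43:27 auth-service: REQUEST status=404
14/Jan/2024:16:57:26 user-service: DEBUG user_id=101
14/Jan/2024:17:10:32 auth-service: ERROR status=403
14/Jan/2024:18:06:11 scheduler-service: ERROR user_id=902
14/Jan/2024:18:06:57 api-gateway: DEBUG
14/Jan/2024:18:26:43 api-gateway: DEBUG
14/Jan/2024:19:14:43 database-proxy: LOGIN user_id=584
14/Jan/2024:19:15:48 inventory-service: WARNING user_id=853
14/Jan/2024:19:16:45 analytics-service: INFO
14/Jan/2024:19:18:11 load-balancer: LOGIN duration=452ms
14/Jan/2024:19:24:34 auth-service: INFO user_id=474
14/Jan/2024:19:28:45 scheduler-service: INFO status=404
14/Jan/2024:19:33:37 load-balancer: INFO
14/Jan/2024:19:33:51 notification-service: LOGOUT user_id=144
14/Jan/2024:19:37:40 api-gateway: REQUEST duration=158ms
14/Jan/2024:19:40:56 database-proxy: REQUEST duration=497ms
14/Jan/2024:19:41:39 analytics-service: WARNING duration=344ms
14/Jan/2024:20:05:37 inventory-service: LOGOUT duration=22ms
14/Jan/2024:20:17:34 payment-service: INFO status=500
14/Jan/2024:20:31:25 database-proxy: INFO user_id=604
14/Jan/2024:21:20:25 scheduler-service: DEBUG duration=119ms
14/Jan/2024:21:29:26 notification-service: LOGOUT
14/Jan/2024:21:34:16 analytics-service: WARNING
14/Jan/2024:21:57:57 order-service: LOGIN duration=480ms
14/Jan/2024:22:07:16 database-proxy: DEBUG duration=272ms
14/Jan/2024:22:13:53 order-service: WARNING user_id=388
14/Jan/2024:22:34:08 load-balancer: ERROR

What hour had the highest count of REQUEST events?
10

To find the peak hour:

1. Group all REQUEST events by hour
2. Count events in each hour
3. Find hour with maximum count
4. Peak hour: 10 (with 3 events)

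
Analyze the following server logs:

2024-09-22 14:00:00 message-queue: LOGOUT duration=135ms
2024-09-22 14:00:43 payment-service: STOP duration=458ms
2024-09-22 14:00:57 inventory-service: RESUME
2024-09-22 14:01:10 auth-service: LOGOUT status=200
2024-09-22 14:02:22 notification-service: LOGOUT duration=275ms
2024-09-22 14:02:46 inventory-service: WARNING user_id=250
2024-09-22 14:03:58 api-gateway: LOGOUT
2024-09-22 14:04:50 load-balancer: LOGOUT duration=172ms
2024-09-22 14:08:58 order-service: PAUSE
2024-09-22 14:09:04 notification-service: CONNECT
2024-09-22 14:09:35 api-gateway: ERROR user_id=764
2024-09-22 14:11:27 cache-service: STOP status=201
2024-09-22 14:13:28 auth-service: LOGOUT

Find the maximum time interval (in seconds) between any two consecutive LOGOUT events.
518

To find the longest gap:

1. Extract all LOGOUT events in chronological order
2. Calculate time differences between consecutive events
3. Find the maximum difference
4. Longest gap: 518 seconds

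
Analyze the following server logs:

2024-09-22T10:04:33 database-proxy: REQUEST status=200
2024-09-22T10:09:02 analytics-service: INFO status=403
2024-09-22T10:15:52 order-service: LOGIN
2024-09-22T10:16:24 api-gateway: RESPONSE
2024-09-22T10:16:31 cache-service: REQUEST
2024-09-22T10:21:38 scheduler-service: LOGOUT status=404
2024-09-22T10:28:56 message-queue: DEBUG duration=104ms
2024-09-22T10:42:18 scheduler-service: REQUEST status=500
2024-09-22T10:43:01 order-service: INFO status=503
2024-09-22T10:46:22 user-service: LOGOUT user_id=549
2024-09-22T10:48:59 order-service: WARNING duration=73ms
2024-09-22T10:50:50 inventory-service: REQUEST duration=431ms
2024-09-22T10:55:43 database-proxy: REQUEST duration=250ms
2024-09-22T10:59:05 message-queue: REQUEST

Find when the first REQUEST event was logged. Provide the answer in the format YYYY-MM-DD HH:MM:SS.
2024-09-22 10:04:33

To find the first event:

1. Filter for all REQUEST events
2. Sort by timestamp
3. Select the first one
4. Timestamp: 2024-09-22 10:04:33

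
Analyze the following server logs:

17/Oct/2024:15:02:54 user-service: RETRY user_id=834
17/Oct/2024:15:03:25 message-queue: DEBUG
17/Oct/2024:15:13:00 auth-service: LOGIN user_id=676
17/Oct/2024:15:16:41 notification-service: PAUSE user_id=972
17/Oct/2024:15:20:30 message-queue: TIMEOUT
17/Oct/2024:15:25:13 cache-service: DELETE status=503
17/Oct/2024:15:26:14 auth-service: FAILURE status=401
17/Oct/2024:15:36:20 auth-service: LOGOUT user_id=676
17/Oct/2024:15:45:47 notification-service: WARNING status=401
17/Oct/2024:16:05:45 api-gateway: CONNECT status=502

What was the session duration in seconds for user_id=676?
1400

To calculate session duration:

1. Find LOGIN event for user_id=676: 17/Oct/2024:15:13:00
2. Find LOGOUT event for user_id=676: 17/Oct/2024:15:36:20
3. Session duration: 17/Oct/2024:15:36:20 - 17/Oct/2024:15:13:00 = 1400 seconds (23 minutes)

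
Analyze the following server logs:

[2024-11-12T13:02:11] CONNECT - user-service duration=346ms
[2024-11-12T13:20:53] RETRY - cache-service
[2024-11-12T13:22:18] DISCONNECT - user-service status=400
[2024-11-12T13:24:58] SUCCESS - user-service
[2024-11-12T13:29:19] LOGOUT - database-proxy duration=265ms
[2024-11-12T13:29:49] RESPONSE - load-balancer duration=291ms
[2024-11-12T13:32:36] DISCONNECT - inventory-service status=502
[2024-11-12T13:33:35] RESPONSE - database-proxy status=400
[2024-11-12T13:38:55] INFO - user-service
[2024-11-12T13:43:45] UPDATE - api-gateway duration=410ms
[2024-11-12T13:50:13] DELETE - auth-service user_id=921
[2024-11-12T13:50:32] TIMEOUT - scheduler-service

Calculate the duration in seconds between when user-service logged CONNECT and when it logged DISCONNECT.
1207

To find the time between events:

1. Locate the first CONNECT event for user-service: 2024-11-12T13:02:11
2. Locate the first DISCONNECT event for user-service: 2024-11-12T13:22:18
3. Calculate the difference: 2024-11-12T13:22:18 - 2024-11-12T13:02:11 = 1207 seconds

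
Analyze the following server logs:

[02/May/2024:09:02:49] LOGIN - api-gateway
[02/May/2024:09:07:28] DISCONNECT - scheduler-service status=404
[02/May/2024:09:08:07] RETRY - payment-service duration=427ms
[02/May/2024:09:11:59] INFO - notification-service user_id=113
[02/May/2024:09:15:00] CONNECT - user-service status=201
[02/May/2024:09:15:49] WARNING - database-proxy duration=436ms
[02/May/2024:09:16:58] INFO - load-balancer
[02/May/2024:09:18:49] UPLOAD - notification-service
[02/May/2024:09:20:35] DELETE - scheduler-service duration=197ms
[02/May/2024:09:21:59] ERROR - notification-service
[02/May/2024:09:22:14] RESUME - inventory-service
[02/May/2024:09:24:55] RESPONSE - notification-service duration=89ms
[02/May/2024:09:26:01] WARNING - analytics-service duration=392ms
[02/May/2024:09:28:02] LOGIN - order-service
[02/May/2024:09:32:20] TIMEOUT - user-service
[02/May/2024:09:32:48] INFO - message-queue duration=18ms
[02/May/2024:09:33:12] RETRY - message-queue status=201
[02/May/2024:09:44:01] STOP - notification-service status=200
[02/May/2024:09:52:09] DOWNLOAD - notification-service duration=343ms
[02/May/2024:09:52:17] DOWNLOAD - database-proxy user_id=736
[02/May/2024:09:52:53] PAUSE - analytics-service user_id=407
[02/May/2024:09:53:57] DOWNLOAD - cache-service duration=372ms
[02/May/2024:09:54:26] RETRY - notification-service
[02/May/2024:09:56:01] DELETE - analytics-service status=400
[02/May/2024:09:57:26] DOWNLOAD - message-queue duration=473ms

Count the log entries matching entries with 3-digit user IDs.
3

To find matching entries:

1. Pattern to match: entries with 3-digit user IDs
2. Scan each log entry for the pattern
3. Count matches: 3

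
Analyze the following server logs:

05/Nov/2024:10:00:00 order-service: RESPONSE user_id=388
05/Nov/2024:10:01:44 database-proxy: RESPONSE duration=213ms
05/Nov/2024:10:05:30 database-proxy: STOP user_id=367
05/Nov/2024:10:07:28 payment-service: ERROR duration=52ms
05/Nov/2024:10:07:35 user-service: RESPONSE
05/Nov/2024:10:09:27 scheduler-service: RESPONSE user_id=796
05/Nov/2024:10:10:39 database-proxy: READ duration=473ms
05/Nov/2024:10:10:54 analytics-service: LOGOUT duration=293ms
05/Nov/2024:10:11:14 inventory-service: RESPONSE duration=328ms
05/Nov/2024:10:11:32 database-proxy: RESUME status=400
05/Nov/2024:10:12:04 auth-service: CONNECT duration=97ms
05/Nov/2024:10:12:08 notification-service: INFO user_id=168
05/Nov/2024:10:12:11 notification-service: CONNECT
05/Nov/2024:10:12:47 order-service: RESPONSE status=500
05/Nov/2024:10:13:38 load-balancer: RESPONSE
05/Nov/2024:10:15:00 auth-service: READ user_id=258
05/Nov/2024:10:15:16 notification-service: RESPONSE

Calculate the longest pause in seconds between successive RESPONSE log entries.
351

To find the longest gap:

1. Extract all RESPONSE events in chronological order
2. Calculate time differences between consecutive events
3. Find the maximum difference
4. Longest gap: 351 seconds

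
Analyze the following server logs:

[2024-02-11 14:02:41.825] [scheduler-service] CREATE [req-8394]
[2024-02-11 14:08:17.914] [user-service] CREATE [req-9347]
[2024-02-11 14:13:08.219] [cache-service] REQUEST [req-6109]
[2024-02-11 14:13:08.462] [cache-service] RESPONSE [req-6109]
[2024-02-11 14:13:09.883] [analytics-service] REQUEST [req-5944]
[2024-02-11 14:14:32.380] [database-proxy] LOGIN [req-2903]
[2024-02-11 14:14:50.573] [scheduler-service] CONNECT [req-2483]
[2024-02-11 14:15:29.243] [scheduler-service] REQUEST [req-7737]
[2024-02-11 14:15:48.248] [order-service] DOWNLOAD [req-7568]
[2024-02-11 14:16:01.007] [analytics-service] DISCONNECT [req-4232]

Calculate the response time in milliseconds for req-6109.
243

To calculate latency:

1. Find REQUEST with id req-6109: 2024-02-11 14:13:08.219
2. Find RESPONSE with id req-6109: 2024-02-11 14:13:08.462
3. Latency: 2024-02-11 14:13:08.462 - 2024-02-11 14:13:08.219 = 243ms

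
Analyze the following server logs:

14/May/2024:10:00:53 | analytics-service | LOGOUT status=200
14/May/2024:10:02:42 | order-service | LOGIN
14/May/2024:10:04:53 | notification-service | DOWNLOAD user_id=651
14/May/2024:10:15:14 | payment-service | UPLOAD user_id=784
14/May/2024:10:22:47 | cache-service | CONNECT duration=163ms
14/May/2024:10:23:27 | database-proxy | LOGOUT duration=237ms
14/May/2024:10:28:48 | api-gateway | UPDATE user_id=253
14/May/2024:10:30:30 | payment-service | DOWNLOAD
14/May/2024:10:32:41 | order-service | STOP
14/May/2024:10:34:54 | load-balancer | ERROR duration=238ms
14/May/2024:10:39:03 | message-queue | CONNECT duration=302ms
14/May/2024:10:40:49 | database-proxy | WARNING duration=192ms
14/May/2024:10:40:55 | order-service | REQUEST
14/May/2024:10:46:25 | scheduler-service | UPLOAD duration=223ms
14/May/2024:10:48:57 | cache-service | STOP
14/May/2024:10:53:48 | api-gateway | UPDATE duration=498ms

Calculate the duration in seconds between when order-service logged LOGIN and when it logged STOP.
1799

To find the time between events:

1. Locate the first LOGIN event for order-service: 14/May/2024:10:02:42
2. Locate the first STOP event for order-service: 14/May/2024:10:32:41
3. Calculate the difference: 14/May/2024:10:32:41 - 14/May/2024:10:02:42 = 1799 seconds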